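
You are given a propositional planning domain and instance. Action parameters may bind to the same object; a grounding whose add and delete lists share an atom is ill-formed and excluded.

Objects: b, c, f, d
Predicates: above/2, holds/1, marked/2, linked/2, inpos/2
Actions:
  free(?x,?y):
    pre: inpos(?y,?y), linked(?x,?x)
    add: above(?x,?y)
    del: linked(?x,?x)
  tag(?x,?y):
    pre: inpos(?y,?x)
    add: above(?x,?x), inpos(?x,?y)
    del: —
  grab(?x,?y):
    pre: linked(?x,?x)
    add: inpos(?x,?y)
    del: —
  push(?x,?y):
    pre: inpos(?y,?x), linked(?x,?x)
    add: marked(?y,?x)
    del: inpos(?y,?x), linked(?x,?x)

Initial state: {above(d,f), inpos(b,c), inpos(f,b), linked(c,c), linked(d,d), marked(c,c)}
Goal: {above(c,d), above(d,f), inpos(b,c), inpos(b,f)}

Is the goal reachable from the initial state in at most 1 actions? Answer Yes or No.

No

1. tag(b,f)  →  {above(b,b), above(d,f), inpos(b,c), inpos(b,f), inpos(f,b), linked(c,c), linked(d,d), marked(c,c)}
2. grab(d,d)  →  {above(b,b), above(d,f), inpos(b,c), inpos(b,f), inpos(d,d), inpos(f,b), linked(c,c), linked(d,d), marked(c,c)}
3. free(c,d)  →  {above(b,b), above(c,d), above(d,f), inpos(b,c), inpos(b,f), inpos(d,d), inpos(f,b), linked(d,d), marked(c,c)}
optimal plan length = 3; 3 > 1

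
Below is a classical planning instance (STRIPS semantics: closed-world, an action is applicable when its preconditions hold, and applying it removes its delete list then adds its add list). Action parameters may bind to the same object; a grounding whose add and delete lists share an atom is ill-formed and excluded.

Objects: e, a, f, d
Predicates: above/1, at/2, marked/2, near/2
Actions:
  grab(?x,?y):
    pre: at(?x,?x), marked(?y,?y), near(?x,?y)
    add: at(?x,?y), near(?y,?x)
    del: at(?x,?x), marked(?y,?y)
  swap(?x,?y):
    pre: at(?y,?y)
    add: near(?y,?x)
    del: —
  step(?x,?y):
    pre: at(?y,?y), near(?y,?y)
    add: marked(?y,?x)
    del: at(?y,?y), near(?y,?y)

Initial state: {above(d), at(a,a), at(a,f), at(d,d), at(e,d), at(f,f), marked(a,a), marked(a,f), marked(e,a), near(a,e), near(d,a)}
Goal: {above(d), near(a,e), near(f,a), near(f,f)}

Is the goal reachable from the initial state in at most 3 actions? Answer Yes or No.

Yes

1. swap(a,f)  →  {above(d), at(a,a), at(a,f), at(d,d), at(e,d), at(f,f), marked(a,a), marked(a,f), marked(e,a), near(a,e), near(d,a), near(f,a)}
2. swap(f,f)  →  {above(d), at(a,a), at(a,f), at(d,d), at(e,d), at(f,f), marked(a,a), marked(a,f), marked(e,a), near(a,e), near(d,a), near(f,a), near(f,f)}
optimal plan length = 2; 2 ≤ 3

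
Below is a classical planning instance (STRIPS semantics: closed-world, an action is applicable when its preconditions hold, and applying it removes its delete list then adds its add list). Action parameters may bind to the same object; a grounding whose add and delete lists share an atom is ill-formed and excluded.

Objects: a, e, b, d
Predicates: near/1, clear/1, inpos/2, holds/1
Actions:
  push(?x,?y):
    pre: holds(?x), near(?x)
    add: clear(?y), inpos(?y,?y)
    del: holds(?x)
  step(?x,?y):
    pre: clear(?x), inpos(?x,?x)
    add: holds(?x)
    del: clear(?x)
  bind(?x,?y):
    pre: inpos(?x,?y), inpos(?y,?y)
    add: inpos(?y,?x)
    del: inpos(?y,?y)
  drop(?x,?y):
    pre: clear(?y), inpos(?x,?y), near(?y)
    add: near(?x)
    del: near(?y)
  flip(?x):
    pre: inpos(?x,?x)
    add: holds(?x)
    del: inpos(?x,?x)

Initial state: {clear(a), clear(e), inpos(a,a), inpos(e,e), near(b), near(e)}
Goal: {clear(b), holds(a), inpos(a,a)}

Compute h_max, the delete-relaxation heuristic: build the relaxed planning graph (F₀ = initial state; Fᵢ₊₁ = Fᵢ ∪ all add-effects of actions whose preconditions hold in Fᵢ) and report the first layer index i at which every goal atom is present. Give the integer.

F0 = init (6 atoms)
F1 = F0 ∪ {holds(a), holds(e)}  (8 atoms)
F2 = F1 ∪ {clear(b), clear(d), inpos(b,b), inpos(d,d)}  (12 atoms)
goal ⊆ F2  ⇒  h_max = 2

2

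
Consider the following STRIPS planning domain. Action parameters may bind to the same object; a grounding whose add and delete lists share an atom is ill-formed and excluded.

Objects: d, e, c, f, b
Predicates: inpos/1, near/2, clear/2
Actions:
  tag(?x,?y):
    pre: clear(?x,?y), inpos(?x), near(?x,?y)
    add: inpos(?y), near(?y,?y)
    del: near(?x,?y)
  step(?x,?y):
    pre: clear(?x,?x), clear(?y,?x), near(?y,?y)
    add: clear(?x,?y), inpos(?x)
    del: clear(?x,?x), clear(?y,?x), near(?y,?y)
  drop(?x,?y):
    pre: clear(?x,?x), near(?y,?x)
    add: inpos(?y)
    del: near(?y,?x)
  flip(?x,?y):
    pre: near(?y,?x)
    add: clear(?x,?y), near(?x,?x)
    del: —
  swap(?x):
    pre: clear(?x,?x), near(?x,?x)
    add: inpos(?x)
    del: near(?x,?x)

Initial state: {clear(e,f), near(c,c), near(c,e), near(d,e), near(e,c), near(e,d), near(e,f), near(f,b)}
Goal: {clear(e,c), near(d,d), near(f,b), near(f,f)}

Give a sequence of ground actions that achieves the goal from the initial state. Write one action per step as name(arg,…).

flip(d,e); flip(e,c); flip(f,e)

1. flip(d,e)  →  {clear(d,e), clear(e,f), near(c,c), near(c,e), near(d,d), near(d,e), near(e,c), near(e,d), near(e,f), near(f,b)}
2. flip(e,c)  →  {clear(d,e), clear(e,c), clear(e,f), near(c,c), near(c,e), near(d,d), near(d,e), near(e,c), near(e,d), near(e,e), near(e,f), near(f,b)}
3. flip(f,e)  →  {clear(d,e), clear(e,c), clear(e,f), clear(f,e), near(c,c), near(c,e), near(d,d), near(d,e), near(e,c), near(e,d), near(e,e), near(e,f), near(f,b), near(f,f)}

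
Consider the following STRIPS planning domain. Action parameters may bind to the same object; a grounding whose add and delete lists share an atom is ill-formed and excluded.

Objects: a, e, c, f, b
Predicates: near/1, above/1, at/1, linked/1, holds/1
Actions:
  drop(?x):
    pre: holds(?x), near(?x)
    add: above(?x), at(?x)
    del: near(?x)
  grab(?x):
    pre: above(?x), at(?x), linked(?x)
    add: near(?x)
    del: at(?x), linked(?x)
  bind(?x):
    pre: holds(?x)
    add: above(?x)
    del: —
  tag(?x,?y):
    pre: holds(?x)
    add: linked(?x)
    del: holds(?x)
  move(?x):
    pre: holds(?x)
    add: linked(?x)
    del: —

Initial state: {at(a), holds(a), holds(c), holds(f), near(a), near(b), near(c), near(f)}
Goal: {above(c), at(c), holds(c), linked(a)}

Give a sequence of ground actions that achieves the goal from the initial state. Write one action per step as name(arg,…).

1. drop(c)  →  {above(c), at(a), at(c), holds(a), holds(c), holds(f), near(a), near(b), near(f)}
2. tag(a,a)  →  {above(c), at(a), at(c), holds(c), holds(f), linked(a), near(a), near(b), near(f)}

drop(c); tag(a,a)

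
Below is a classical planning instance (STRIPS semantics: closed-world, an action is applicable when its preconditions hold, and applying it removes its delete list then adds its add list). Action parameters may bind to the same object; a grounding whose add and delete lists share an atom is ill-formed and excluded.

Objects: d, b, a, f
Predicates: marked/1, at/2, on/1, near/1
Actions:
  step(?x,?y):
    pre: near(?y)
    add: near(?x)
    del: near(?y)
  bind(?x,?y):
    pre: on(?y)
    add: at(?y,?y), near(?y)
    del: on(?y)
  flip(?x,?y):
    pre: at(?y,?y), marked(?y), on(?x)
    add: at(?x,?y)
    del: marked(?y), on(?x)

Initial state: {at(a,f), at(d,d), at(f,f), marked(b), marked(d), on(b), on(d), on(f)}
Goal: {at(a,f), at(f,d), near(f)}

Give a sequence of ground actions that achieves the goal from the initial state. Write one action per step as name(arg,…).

1. bind(d,d)  →  {at(a,f), at(d,d), at(f,f), marked(b), marked(d), near(d), on(b), on(f)}
2. step(f,d)  →  {at(a,f), at(d,d), at(f,f), marked(b), marked(d), near(f), on(b), on(f)}
3. flip(f,d)  →  {at(a,f), at(d,d), at(f,d), at(f,f), marked(b), near(f), on(b)}

bind(d,d); step(f,d); flip(f,d)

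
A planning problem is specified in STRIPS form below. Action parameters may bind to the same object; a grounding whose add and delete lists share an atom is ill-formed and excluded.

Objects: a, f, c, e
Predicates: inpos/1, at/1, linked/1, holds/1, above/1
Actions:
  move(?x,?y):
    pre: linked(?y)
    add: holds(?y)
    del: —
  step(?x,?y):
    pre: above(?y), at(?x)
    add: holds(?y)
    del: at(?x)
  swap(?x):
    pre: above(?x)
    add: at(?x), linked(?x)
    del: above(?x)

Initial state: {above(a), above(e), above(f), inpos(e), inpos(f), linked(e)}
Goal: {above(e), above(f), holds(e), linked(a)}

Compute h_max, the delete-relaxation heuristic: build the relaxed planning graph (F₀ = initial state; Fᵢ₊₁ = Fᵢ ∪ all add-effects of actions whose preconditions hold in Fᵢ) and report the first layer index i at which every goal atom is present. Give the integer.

1

F0 = init (6 atoms)
F1 = F0 ∪ {at(a), at(e), at(f), holds(e), linked(a), linked(f)}  (12 atoms)
goal ⊆ F1  ⇒  h_max = 1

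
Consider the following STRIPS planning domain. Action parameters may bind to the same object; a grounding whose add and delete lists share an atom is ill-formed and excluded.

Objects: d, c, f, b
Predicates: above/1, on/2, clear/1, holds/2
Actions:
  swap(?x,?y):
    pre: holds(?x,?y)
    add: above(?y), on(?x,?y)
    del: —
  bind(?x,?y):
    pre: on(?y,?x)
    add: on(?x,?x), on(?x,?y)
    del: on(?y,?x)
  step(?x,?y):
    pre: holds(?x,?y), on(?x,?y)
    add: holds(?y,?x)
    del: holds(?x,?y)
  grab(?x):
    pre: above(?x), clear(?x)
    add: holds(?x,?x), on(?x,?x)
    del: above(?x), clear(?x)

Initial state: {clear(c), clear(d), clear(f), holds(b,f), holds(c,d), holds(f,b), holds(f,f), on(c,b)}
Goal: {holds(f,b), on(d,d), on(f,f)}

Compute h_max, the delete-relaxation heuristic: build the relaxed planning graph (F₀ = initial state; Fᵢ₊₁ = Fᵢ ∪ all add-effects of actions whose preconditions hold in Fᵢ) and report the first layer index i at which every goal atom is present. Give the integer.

F0 = init (8 atoms)
F1 = F0 ∪ {above(b), above(d), above(f), on(b,b), on(b,c), on(b,f), on(c,d), on(f,b), on(f,f)}  (17 atoms)
F2 = F1 ∪ {holds(d,c), holds(d,d), on(c,c), on(d,c), on(d,d)}  (22 atoms)
goal ⊆ F2  ⇒  h_max = 2

2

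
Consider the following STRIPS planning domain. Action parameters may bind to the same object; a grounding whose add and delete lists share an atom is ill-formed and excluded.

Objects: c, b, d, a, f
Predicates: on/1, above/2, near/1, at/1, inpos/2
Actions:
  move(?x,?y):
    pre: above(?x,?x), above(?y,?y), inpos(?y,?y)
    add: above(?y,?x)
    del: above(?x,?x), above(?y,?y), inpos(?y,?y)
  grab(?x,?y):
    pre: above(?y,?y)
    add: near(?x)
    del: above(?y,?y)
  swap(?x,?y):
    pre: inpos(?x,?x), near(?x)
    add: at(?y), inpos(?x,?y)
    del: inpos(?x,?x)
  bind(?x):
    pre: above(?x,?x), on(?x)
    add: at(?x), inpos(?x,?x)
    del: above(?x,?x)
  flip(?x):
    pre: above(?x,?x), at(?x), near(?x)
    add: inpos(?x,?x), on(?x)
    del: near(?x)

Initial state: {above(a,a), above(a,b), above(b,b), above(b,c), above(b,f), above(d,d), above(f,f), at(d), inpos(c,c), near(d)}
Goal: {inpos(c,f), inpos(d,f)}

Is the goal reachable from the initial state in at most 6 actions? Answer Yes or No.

Yes

1. grab(c,b)  →  {above(a,a), above(a,b), above(b,c), above(b,f), above(d,d), above(f,f), at(d), inpos(c,c), near(c), near(d)}
2. swap(c,f)  →  {above(a,a), above(a,b), above(b,c), above(b,f), above(d,d), above(f,f), at(d), at(f), inpos(c,f), near(c), near(d)}
3. flip(d)  →  {above(a,a), above(a,b), above(b,c), above(b,f), above(d,d), above(f,f), at(d), at(f), inpos(c,f), inpos(d,d), near(c), on(d)}
4. grab(d,d)  →  {above(a,a), above(a,b), above(b,c), above(b,f), above(f,f), at(d), at(f), inpos(c,f), inpos(d,d), near(c), near(d), on(d)}
5. swap(d,f)  →  {above(a,a), above(a,b), above(b,c), above(b,f), above(f,f), at(d), at(f), inpos(c,f), inpos(d,f), near(c), near(d), on(d)}
optimal plan length = 5; 5 ≤ 6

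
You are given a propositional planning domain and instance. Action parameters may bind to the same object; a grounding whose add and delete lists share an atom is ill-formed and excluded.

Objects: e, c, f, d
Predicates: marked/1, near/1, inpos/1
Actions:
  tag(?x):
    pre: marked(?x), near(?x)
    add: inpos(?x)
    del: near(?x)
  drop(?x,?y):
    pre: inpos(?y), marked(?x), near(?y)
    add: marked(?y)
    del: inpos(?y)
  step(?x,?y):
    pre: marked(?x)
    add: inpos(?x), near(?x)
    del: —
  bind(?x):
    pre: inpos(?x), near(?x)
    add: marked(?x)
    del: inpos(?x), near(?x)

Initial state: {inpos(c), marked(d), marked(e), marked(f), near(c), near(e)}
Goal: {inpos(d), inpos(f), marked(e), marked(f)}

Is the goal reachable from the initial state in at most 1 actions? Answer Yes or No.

1. step(f,e)  →  {inpos(c), inpos(f), marked(d), marked(e), marked(f), near(c), near(e), near(f)}
2. step(d,e)  →  {inpos(c), inpos(d), inpos(f), marked(d), marked(e), marked(f), near(c), near(d), near(e), near(f)}
optimal plan length = 2; 2 > 1

No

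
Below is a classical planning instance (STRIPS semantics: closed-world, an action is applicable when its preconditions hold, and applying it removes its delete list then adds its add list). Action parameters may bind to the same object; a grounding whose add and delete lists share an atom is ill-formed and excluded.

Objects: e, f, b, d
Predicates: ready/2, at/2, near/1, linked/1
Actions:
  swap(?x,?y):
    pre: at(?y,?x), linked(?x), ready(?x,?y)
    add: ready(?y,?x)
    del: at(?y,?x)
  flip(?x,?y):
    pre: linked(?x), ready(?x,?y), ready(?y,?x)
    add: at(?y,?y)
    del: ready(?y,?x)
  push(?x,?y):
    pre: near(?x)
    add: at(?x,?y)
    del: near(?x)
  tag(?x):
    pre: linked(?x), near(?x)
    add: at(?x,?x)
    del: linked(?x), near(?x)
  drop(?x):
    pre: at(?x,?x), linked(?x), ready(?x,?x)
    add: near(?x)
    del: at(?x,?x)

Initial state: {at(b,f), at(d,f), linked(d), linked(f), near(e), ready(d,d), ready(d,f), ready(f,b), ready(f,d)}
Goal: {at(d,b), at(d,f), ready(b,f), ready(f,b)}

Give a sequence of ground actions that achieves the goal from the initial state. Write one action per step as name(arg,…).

swap(f,b); flip(f,d); drop(d); push(d,b)

1. swap(f,b)  →  {at(d,f), linked(d), linked(f), near(e), ready(b,f), ready(d,d), ready(d,f), ready(f,b), ready(f,d)}
2. flip(f,d)  →  {at(d,d), at(d,f), linked(d), linked(f), near(e), ready(b,f), ready(d,d), ready(f,b), ready(f,d)}
3. drop(d)  →  {at(d,f), linked(d), linked(f), near(d), near(e), ready(b,f), ready(d,d), ready(f,b), ready(f,d)}
4. push(d,b)  →  {at(d,b), at(d,f), linked(d), linked(f), near(e), ready(b,f), ready(d,d), ready(f,b), ready(f,d)}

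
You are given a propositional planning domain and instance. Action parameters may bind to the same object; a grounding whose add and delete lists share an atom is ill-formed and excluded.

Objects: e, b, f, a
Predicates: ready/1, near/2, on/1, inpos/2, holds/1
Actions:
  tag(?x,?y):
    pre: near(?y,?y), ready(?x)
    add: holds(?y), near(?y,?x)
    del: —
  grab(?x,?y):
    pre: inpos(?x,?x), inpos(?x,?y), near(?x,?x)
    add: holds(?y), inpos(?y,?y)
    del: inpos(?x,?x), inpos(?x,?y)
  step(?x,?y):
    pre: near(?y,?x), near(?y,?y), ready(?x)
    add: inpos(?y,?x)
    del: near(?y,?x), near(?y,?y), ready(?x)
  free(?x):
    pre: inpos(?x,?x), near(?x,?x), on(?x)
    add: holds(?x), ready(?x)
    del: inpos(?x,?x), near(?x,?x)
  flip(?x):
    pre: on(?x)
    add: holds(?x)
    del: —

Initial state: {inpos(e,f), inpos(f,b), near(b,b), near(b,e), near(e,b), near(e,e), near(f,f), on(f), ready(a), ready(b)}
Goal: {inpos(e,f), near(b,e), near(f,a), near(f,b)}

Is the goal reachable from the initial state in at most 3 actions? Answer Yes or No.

1. tag(b,f)  →  {holds(f), inpos(e,f), inpos(f,b), near(b,b), near(b,e), near(e,b), near(e,e), near(f,b), near(f,f), on(f), ready(a), ready(b)}
2. tag(a,f)  →  {holds(f), inpos(e,f), inpos(f,b), near(b,b), near(b,e), near(e,b), near(e,e), near(f,a), near(f,b), near(f,f), on(f), ready(a), ready(b)}
optimal plan length = 2; 2 ≤ 3

Yes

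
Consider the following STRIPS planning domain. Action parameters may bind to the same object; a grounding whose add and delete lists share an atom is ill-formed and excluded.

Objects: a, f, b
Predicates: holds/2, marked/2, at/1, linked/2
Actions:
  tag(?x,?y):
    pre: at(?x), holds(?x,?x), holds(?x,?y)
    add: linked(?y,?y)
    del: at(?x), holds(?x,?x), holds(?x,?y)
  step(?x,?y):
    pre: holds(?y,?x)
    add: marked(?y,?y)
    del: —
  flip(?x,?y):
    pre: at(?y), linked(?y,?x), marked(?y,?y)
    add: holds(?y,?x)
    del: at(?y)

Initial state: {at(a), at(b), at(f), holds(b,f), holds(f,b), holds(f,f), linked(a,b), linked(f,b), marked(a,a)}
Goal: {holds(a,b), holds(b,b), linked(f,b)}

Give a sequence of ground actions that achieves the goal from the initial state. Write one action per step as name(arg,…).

1. tag(f,b)  →  {at(a), at(b), holds(b,f), linked(a,b), linked(b,b), linked(f,b), marked(a,a)}
2. step(f,b)  →  {at(a), at(b), holds(b,f), linked(a,b), linked(b,b), linked(f,b), marked(a,a), marked(b,b)}
3. flip(b,a)  →  {at(b), holds(a,b), holds(b,f), linked(a,b), linked(b,b), linked(f,b), marked(a,a), marked(b,b)}
4. flip(b,b)  →  {holds(a,b), holds(b,b), holds(b,f), linked(a,b), linked(b,b), linked(f,b), marked(a,a), marked(b,b)}

tag(f,b); step(f,b); flip(b,a); flip(b,b)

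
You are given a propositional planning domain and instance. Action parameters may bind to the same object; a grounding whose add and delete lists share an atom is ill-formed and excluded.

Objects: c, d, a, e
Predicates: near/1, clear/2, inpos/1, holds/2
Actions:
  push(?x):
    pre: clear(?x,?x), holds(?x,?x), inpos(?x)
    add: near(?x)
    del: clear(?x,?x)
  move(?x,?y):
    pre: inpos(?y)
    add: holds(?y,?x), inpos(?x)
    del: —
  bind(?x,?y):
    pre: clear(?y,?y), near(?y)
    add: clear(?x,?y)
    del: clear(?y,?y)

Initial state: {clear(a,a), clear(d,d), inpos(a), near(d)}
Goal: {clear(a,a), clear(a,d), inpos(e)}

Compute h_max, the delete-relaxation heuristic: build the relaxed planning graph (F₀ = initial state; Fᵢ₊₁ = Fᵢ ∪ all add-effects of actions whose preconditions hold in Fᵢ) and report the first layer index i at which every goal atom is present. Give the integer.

1

F0 = init (4 atoms)
F1 = F0 ∪ {clear(a,d), clear(c,d), clear(e,d), holds(a,a), holds(a,c), holds(a,d), holds(a,e), inpos(c), inpos(d), inpos(e)}  (14 atoms)
goal ⊆ F1  ⇒  h_max = 1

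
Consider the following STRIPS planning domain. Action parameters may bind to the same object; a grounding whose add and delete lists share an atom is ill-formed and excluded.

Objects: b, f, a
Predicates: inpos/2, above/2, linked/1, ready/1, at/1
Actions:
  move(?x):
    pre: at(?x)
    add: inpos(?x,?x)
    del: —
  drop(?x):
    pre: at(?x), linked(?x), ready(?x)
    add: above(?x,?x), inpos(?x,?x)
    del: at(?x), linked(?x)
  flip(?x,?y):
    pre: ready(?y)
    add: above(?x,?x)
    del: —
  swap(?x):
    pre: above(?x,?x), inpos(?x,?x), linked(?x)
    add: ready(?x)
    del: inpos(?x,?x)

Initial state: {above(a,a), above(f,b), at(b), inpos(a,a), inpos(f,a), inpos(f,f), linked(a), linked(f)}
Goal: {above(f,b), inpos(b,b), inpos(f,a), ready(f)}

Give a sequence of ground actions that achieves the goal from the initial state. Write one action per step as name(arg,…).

1. move(b)  →  {above(a,a), above(f,b), at(b), inpos(a,a), inpos(b,b), inpos(f,a), inpos(f,f), linked(a), linked(f)}
2. swap(a)  →  {above(a,a), above(f,b), at(b), inpos(b,b), inpos(f,a), inpos(f,f), linked(a), linked(f), ready(a)}
3. flip(f,a)  →  {above(a,a), above(f,b), above(f,f), at(b), inpos(b,b), inpos(f,a), inpos(f,f), linked(a), linked(f), ready(a)}
4. swap(f)  →  {above(a,a), above(f,b), above(f,f), at(b), inpos(b,b), inpos(f,a), linked(a), linked(f), ready(a), ready(f)}

move(b); swap(a); flip(f,a); swap(f)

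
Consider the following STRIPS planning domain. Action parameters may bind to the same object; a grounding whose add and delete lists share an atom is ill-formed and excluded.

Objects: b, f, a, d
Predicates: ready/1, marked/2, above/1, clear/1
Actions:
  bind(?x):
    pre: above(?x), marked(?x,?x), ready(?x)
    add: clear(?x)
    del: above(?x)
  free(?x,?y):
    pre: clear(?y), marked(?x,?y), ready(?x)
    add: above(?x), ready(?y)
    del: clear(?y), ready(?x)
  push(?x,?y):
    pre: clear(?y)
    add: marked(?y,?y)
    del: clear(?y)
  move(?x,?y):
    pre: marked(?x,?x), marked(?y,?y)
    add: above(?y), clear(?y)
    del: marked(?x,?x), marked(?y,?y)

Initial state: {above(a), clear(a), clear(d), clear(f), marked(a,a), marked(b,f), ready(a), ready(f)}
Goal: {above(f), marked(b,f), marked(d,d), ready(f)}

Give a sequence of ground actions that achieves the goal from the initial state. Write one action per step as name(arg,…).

1. push(b,f)  →  {above(a), clear(a), clear(d), marked(a,a), marked(b,f), marked(f,f), ready(a), ready(f)}
2. push(b,d)  →  {above(a), clear(a), marked(a,a), marked(b,f), marked(d,d), marked(f,f), ready(a), ready(f)}
3. move(f,f)  →  {above(a), above(f), clear(a), clear(f), marked(a,a), marked(b,f), marked(d,d), ready(a), ready(f)}

push(b,f); push(b,d); move(f,f)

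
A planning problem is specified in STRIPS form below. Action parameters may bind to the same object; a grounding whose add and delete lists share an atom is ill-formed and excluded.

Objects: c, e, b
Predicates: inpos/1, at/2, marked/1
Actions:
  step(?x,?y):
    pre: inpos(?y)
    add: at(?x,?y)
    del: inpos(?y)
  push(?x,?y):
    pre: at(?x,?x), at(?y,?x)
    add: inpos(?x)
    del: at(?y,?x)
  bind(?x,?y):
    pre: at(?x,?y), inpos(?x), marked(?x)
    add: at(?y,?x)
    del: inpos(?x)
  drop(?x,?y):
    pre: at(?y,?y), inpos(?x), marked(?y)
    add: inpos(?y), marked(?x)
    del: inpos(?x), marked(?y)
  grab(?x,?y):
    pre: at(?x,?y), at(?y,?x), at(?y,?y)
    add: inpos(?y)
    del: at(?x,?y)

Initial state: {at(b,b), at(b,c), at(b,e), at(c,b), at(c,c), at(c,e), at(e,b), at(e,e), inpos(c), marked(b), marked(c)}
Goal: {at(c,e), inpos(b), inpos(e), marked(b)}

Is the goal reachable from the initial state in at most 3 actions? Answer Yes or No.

1. push(e,e)  →  {at(b,b), at(b,c), at(b,e), at(c,b), at(c,c), at(c,e), at(e,b), inpos(c), inpos(e), marked(b), marked(c)}
2. push(b,c)  →  {at(b,b), at(b,c), at(b,e), at(c,c), at(c,e), at(e,b), inpos(b), inpos(c), inpos(e), marked(b), marked(c)}
optimal plan length = 2; 2 ≤ 3

Yes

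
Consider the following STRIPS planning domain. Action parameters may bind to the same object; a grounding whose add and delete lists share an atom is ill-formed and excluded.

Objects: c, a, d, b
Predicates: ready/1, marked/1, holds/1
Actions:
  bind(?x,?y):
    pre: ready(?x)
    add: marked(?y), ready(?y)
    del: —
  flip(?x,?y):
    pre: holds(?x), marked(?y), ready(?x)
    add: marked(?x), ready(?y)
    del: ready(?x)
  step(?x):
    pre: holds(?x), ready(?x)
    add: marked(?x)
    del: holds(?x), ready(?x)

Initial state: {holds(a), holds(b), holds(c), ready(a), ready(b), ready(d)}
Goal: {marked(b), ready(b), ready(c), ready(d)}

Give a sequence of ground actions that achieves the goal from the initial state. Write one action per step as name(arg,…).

bind(a,c); bind(c,b)

1. bind(a,c)  →  {holds(a), holds(b), holds(c), marked(c), ready(a), ready(b), ready(c), ready(d)}
2. bind(c,b)  →  {holds(a), holds(b), holds(c), marked(b), marked(c), ready(a), ready(b), ready(c), ready(d)}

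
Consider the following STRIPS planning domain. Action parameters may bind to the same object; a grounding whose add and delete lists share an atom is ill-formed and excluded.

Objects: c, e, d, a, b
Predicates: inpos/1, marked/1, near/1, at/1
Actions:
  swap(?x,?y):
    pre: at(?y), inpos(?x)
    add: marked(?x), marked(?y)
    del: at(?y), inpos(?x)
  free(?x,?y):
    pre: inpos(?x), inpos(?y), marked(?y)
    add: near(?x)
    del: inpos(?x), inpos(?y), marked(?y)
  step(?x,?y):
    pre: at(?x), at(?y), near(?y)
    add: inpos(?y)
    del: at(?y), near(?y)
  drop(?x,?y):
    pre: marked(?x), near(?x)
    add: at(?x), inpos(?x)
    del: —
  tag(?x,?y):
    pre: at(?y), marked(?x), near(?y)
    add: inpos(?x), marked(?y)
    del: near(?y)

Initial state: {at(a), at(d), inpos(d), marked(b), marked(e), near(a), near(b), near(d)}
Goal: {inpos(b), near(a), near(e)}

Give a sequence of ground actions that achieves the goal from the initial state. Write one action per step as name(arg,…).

1. drop(b,c)  →  {at(a), at(b), at(d), inpos(b), inpos(d), marked(b), marked(e), near(a), near(b), near(d)}
2. tag(e,d)  →  {at(a), at(b), at(d), inpos(b), inpos(d), inpos(e), marked(b), marked(d), marked(e), near(a), near(b)}
3. free(e,e)  →  {at(a), at(b), at(d), inpos(b), inpos(d), marked(b), marked(d), near(a), near(b), near(e)}

drop(b,c); tag(e,d); free(e,e)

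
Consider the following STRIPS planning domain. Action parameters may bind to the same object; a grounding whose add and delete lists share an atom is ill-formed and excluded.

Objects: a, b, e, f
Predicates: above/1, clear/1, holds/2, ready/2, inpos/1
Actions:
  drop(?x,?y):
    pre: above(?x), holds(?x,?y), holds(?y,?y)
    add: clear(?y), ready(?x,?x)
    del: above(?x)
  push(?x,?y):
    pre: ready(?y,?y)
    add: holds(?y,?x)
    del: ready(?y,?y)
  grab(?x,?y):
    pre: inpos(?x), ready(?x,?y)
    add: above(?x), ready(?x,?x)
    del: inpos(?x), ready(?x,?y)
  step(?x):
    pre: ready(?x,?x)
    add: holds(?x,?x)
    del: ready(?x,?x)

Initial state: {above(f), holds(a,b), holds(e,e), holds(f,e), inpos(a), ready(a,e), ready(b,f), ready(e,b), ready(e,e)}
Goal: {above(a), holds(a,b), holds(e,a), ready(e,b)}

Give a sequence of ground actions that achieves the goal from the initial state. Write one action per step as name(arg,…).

push(a,e); grab(a,e)

1. push(a,e)  →  {above(f), holds(a,b), holds(e,a), holds(e,e), holds(f,e), inpos(a), ready(a,e), ready(b,f), ready(e,b)}
2. grab(a,e)  →  {above(a), above(f), holds(a,b), holds(e,a), holds(e,e), holds(f,e), ready(a,a), ready(b,f), ready(e,b)}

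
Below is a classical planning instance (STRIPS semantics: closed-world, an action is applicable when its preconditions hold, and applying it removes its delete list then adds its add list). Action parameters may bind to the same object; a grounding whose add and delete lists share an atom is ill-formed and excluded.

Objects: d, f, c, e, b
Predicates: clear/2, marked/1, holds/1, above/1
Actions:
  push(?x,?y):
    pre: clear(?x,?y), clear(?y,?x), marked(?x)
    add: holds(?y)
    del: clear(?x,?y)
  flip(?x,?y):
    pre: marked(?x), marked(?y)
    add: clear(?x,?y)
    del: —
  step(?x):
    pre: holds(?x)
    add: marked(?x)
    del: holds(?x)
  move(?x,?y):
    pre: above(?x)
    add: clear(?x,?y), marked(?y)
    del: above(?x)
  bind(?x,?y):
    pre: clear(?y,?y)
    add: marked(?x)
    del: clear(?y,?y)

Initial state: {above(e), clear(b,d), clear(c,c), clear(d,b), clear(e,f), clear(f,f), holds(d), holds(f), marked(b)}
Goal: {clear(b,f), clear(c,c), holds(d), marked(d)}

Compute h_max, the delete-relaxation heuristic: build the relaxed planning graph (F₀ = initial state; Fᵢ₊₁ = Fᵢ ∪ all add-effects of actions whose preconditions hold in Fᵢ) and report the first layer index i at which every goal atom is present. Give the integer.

2

F0 = init (9 atoms)
F1 = F0 ∪ {clear(b,b), clear(e,b), clear(e,c), clear(e,d), clear(e,e), marked(c), marked(d), marked(e), marked(f)}  (18 atoms)
F2 = F1 ∪ {clear(b,c), clear(b,e), clear(b,f), clear(c,b), clear(c,d), clear(c,e), clear(c,f), clear(d,c), clear(d,d), clear(d,e), clear(d,f), clear(f,b), clear(f,c), clear(f,d), clear(f,e), holds(b), holds(c), holds(e)}  (36 atoms)
goal ⊆ F2  ⇒  h_max = 2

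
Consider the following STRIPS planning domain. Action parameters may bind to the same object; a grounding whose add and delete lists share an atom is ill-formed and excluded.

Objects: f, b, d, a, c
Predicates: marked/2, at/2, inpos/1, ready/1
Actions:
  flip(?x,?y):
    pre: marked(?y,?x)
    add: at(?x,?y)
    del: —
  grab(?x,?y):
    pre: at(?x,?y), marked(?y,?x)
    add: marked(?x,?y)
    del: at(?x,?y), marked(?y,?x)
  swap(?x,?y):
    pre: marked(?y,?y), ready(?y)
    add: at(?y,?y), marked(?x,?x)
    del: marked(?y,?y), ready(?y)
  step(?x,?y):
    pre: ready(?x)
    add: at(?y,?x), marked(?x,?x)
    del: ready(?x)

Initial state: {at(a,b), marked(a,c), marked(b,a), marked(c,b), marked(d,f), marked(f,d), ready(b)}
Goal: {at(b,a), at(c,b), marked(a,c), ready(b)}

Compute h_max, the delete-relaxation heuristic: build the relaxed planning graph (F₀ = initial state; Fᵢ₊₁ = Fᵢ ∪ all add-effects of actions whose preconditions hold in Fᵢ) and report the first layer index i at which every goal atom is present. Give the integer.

F0 = init (7 atoms)
F1 = F0 ∪ {at(b,b), at(b,c), at(c,a), at(c,b), at(d,b), at(d,f), at(f,b), at(f,d), marked(a,b), marked(b,b)}  (17 atoms)
F2 = F1 ∪ {at(b,a), marked(a,a), marked(b,c), marked(c,a), marked(c,c), marked(d,d), marked(f,f)}  (24 atoms)
goal ⊆ F2  ⇒  h_max = 2

2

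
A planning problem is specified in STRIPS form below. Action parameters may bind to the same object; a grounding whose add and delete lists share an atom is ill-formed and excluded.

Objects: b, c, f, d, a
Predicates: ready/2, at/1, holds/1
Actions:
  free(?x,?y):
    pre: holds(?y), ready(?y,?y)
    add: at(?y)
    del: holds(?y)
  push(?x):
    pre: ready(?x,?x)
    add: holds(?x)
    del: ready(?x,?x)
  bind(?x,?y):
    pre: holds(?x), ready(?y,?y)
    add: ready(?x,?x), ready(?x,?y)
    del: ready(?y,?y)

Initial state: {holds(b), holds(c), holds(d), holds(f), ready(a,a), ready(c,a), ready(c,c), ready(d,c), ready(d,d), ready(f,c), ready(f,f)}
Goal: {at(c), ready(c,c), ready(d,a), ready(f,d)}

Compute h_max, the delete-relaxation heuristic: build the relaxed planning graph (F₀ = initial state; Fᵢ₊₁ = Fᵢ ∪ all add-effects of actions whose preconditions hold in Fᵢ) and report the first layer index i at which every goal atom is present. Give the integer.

1

F0 = init (11 atoms)
F1 = F0 ∪ {at(c), at(d), at(f), holds(a), ready(b,a), ready(b,b), ready(b,c), ready(b,d), ready(b,f), ready(c,d), ready(c,f), ready(d,a), ready(d,f), ready(f,a), ready(f,d)}  (26 atoms)
goal ⊆ F1  ⇒  h_max = 1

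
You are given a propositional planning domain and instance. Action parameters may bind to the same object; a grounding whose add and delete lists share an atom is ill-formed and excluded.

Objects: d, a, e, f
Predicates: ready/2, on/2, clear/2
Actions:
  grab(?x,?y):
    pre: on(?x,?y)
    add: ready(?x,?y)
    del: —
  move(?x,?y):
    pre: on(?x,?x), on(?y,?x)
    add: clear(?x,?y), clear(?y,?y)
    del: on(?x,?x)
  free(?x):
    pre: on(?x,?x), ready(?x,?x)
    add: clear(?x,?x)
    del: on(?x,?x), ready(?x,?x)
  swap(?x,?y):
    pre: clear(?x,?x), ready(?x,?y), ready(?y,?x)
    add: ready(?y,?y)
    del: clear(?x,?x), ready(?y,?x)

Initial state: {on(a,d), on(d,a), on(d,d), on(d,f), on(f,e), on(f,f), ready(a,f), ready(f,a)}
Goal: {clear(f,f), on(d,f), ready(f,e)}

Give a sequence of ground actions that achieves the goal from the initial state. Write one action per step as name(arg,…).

1. grab(f,e)  →  {on(a,d), on(d,a), on(d,d), on(d,f), on(f,e), on(f,f), ready(a,f), ready(f,a), ready(f,e)}
2. move(f,f)  →  {clear(f,f), on(a,d), on(d,a), on(d,d), on(d,f), on(f,e), ready(a,f), ready(f,a), ready(f,e)}

grab(f,e); move(f,f)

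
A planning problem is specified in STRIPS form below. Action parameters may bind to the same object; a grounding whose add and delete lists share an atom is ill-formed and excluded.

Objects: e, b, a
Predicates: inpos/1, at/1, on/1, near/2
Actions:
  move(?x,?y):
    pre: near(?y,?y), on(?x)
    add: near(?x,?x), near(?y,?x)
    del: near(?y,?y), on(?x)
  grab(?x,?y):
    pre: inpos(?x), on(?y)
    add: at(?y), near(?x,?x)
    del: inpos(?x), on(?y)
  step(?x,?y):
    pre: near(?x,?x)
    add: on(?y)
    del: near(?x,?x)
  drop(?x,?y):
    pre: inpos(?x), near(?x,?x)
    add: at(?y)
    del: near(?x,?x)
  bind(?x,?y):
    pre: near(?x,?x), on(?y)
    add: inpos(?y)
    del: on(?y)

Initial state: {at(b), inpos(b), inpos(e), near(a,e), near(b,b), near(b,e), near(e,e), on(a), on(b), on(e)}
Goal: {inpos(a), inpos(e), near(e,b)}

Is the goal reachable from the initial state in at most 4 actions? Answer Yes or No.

1. move(b,e)  →  {at(b), inpos(b), inpos(e), near(a,e), near(b,b), near(b,e), near(e,b), on(a), on(e)}
2. bind(b,a)  →  {at(b), inpos(a), inpos(b), inpos(e), near(a,e), near(b,b), near(b,e), near(e,b), on(e)}
optimal plan length = 2; 2 ≤ 4

Yes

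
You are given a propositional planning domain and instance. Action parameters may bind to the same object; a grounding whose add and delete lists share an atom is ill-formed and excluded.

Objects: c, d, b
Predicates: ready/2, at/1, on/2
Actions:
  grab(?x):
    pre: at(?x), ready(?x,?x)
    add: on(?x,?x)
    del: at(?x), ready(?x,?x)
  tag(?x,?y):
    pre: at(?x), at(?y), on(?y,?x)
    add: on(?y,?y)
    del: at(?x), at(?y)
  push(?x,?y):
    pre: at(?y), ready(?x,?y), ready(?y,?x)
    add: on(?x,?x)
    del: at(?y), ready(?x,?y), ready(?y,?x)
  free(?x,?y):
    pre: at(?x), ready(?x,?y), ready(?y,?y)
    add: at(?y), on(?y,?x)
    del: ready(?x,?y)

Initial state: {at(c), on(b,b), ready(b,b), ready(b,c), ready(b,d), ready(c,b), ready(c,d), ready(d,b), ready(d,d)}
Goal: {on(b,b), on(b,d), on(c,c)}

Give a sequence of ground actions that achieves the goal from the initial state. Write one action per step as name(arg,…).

1. free(c,d)  →  {at(c), at(d), on(b,b), on(d,c), ready(b,b), ready(b,c), ready(b,d), ready(c,b), ready(d,b), ready(d,d)}
2. free(d,b)  →  {at(b), at(c), at(d), on(b,b), on(b,d), on(d,c), ready(b,b), ready(b,c), ready(b,d), ready(c,b), ready(d,d)}
3. push(c,b)  →  {at(c), at(d), on(b,b), on(b,d), on(c,c), on(d,c), ready(b,b), ready(b,d), ready(d,d)}

free(c,d); free(d,b); push(c,b)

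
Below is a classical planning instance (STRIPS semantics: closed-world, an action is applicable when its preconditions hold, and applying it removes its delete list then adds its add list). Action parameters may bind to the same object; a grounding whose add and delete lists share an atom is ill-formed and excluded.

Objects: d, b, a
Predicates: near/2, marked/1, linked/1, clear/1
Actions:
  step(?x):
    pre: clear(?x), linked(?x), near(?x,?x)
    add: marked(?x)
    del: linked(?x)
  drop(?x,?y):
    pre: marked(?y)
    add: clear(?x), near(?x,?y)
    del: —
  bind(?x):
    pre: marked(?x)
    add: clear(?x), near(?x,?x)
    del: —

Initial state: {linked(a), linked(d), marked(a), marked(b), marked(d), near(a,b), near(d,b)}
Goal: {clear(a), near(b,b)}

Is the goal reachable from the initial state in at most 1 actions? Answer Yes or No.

1. drop(b,b)  →  {clear(b), linked(a), linked(d), marked(a), marked(b), marked(d), near(a,b), near(b,b), near(d,b)}
2. drop(a,d)  →  {clear(a), clear(b), linked(a), linked(d), marked(a), marked(b), marked(d), near(a,b), near(a,d), near(b,b), near(d,b)}
optimal plan length = 2; 2 > 1

No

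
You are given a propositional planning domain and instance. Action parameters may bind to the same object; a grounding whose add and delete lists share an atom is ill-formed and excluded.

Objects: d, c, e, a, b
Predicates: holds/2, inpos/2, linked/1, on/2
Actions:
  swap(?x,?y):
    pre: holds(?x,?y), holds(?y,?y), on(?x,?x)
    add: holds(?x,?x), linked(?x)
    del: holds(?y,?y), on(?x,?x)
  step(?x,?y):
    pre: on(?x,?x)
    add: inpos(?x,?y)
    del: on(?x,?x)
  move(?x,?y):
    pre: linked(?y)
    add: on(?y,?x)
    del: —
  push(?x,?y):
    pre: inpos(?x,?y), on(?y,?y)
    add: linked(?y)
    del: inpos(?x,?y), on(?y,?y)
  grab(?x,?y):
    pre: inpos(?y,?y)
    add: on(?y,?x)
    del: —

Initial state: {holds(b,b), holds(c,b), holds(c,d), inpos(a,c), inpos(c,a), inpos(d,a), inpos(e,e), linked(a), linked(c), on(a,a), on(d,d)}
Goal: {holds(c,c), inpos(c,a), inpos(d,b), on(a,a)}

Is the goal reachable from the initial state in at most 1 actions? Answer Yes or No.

No

1. step(d,b)  →  {holds(b,b), holds(c,b), holds(c,d), inpos(a,c), inpos(c,a), inpos(d,a), inpos(d,b), inpos(e,e), linked(a), linked(c), on(a,a)}
2. move(c,c)  →  {holds(b,b), holds(c,b), holds(c,d), inpos(a,c), inpos(c,a), inpos(d,a), inpos(d,b), inpos(e,e), linked(a), linked(c), on(a,a), on(c,c)}
3. swap(c,b)  →  {holds(c,b), holds(c,c), holds(c,d), inpos(a,c), inpos(c,a), inpos(d,a), inpos(d,b), inpos(e,e), linked(a), linked(c), on(a,a)}
optimal plan length = 3; 3 > 1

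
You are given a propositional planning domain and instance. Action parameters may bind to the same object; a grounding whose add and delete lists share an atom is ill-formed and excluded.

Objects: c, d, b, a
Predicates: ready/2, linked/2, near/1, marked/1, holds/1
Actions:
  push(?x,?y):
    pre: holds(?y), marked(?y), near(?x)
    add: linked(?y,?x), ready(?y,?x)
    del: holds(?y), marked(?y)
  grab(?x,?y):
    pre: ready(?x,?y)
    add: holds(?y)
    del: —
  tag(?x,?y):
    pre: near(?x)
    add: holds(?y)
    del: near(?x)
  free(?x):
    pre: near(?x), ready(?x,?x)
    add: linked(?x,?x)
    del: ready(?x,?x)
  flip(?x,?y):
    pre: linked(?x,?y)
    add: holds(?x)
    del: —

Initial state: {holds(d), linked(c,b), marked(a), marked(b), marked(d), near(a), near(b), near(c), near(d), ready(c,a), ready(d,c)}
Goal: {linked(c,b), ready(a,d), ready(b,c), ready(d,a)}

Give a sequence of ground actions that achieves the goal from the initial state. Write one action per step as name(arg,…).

1. push(a,d)  →  {linked(c,b), linked(d,a), marked(a), marked(b), near(a), near(b), near(c), near(d), ready(c,a), ready(d,a), ready(d,c)}
2. grab(c,a)  →  {holds(a), linked(c,b), linked(d,a), marked(a), marked(b), near(a), near(b), near(c), near(d), ready(c,a), ready(d,a), ready(d,c)}
3. push(d,a)  →  {linked(a,d), linked(c,b), linked(d,a), marked(b), near(a), near(b), near(c), near(d), ready(a,d), ready(c,a), ready(d,a), ready(d,c)}
4. tag(d,b)  →  {holds(b), linked(a,d), linked(c,b), linked(d,a), marked(b), near(a), near(b), near(c), ready(a,d), ready(c,a), ready(d,a), ready(d,c)}
5. push(c,b)  →  {linked(a,d), linked(b,c), linked(c,b), linked(d,a), near(a), near(b), near(c), ready(a,d), ready(b,c), ready(c,a), ready(d,a), ready(d,c)}

push(a,d); grab(c,a); push(d,a); tag(d,b); push(c,b)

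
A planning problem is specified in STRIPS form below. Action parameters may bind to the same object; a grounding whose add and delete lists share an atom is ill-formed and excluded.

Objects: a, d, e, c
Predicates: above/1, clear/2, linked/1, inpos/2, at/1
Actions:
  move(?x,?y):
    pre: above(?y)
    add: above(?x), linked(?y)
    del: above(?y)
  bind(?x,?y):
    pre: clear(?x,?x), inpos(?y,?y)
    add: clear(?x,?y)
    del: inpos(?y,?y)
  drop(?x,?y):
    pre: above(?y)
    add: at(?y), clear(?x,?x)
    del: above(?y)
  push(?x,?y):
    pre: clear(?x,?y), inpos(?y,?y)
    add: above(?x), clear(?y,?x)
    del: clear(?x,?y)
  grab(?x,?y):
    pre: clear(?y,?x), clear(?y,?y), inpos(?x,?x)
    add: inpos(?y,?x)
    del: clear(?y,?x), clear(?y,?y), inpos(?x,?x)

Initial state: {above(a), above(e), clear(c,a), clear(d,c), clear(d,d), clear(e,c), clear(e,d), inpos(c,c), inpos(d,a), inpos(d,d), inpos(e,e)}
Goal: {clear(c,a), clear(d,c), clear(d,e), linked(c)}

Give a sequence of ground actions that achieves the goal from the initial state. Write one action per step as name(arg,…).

1. move(c,a)  →  {above(c), above(e), clear(c,a), clear(d,c), clear(d,d), clear(e,c), clear(e,d), inpos(c,c), inpos(d,a), inpos(d,d), inpos(e,e), linked(a)}
2. move(a,c)  →  {above(a), above(e), clear(c,a), clear(d,c), clear(d,d), clear(e,c), clear(e,d), inpos(c,c), inpos(d,a), inpos(d,d), inpos(e,e), linked(a), linked(c)}
3. bind(d,e)  →  {above(a), above(e), clear(c,a), clear(d,c), clear(d,d), clear(d,e), clear(e,c), clear(e,d), inpos(c,c), inpos(d,a), inpos(d,d), linked(a), linked(c)}

move(c,a); move(a,c); bind(d,e)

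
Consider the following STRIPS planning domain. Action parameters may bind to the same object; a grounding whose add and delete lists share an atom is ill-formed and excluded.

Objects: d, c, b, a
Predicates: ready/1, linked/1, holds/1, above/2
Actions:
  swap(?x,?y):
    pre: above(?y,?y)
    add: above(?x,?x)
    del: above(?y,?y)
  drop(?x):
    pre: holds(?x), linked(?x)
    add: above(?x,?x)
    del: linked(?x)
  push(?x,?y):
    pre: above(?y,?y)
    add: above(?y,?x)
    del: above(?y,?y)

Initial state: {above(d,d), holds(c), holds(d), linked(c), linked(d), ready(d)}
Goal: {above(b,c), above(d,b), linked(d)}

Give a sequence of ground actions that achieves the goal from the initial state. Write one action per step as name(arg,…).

1. drop(c)  →  {above(c,c), above(d,d), holds(c), holds(d), linked(d), ready(d)}
2. swap(b,c)  →  {above(b,b), above(d,d), holds(c), holds(d), linked(d), ready(d)}
3. push(c,b)  →  {above(b,c), above(d,d), holds(c), holds(d), linked(d), ready(d)}
4. push(b,d)  →  {above(b,c), above(d,b), holds(c), holds(d), linked(d), ready(d)}

drop(c); swap(b,c); push(c,b); push(b,d)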